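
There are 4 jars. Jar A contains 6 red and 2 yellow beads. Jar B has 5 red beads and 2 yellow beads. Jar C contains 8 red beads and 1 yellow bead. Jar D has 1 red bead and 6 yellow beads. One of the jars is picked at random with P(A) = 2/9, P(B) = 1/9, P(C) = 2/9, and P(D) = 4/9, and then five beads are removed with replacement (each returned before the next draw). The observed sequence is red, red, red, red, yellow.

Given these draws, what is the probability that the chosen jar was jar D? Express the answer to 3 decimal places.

0.004

Under each hypothesis, the probability of the observed sequence is: P(data | jar A) = (6/8)(6/8)(6/8)(6/8)(2/8) = 0.079102; P(data | jar B) = (5/7)(5/7)(5/7)(5/7)(2/7) = 0.074374; P(data | jar C) = (8/9)(8/9)(8/9)(8/9)(1/9) = 0.069366; P(data | jar D) = (1/7)(1/7)(1/7)(1/7)(6/7) = 0.00035699.
Multiplying each by its prior: 2/9 · 0.079102 = 0.017578, 1/9 · 0.074374 = 0.0082638, 2/9 · 0.069366 = 0.015415, 4/9 · 0.00035699 = 0.00015866; with total 0.041415.
So P(jar D | data) = (0.00015866) / (0.041415) = 0.0038311.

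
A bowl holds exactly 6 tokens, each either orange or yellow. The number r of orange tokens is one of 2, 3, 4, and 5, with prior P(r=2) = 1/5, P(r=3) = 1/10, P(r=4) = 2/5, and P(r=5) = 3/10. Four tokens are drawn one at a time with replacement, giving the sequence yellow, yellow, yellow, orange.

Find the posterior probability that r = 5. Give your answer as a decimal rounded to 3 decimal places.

Under each hypothesis, the probability of the observed sequence is: P(data | r = 2) = (4/6)(4/6)(4/6)(2/6) = 0.098765; P(data | r = 3) = (3/6)(3/6)(3/6)(3/6) = 0.0625; P(data | r = 4) = (2/6)(2/6)(2/6)(4/6) = 0.024691; P(data | r = 5) = (1/6)(1/6)(1/6)(5/6) = 0.003858.
The prior-weighted likelihoods are 1/5 · 0.098765 = 0.019753, 1/10 · 0.0625 = 0.00625, 2/5 · 0.024691 = 0.0098765, 3/10 · 0.003858 = 0.0011574; summing to 0.037037.
Hence P(r = 5 | data) = (0.0011574) / (0.037037) = 0.03125.

0.031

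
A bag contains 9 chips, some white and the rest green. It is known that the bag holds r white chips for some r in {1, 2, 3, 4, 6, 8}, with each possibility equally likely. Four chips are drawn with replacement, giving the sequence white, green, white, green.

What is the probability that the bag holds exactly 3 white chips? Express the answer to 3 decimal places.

The likelihood of the observed sequence under each hypothesis: P(data | r = 1) = (1/9)(8/9)(1/9)(8/9) = 0.0097546; P(data | r = 2) = (2/9)(7/9)(2/9)(7/9) = 0.029873; P(data | r = 3) = (3/9)(6/9)(3/9)(6/9) = 0.049383; P(data | r = 4) = (4/9)(5/9)(4/9)(5/9) = 0.060966; P(data | r = 6) = (6/9)(3/9)(6/9)(3/9) = 0.049383; P(data | r = 8) = (8/9)(1/9)(8/9)(1/9) = 0.0097546.
The prior-weighted likelihoods are 1/6 · 0.0097546 = 0.0016258, 1/6 · 0.029873 = 0.0049789, 1/6 · 0.049383 = 0.0082305, 1/6 · 0.060966 = 0.010161, 1/6 · 0.049383 = 0.0082305, 1/6 · 0.0097546 = 0.0016258; with total 0.034852.
Therefore the posterior P(r = 3 | data) = (0.0082305) / (0.034852) = 0.23615.

0.236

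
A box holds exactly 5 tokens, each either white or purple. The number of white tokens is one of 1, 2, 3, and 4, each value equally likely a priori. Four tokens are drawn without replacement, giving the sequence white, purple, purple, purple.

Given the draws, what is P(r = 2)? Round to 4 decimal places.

0.3333

Compute the likelihood of the observed sequence for each case: P(data | r = 1) = (1/5)(4/4)(3/3)(2/2) = 1/5; P(data | r = 2) = (2/5)(3/4)(2/3)(1/2) = 1/10; P(data | r = 3) = (3/5)(2/4)(1/3)(0/2) = 0; P(data | r = 4) = (4/5)(1/4)(0/3) = 0.
Weighting by the prior gives 1/4 · 1/5 = 1/20, 1/4 · 1/10 = 1/40, 1/4 · 0 = 0, 1/4 · 0 = 0; summing to 3/40.
Hence P(r = 2 | data) = (1/40) / (3/40) = 1/3.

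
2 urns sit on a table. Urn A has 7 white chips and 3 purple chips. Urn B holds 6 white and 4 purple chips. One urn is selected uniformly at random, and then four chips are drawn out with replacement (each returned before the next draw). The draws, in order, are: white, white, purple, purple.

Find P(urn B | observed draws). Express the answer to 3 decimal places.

Under each hypothesis, the probability of the observed sequence is: P(data | urn A) = (7/10)(7/10)(3/10)(3/10) = 0.0441; P(data | urn B) = (6/10)(6/10)(4/10)(4/10) = 0.0576.
Multiplying each by its prior: 1/2 · 0.0441 = 0.02205, 1/2 · 0.0576 = 0.0288; these sum to 0.05085.
So P(urn B | data) = (0.0288) / (0.05085) = 0.56637.

0.566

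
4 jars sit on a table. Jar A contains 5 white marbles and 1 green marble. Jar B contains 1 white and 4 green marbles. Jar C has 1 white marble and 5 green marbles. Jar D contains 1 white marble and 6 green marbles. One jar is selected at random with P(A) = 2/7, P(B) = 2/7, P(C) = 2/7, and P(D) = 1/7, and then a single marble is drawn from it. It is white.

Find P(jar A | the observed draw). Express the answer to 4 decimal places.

Under each hypothesis, the probability of this draw is: P(data | jar A) = (5/6) = 5/6; P(data | jar B) = (1/5) = 1/5; P(data | jar C) = (1/6) = 1/6; P(data | jar D) = (1/7) = 1/7.
Weighting by the prior gives 2/7 · 5/6 = 5/21, 2/7 · 1/5 = 2/35, 2/7 · 1/6 = 1/21, 1/7 · 1/7 = 1/49; with total 89/245.
By Bayes' rule, P(jar A | data) = (5/21) / (89/245) = 175/267.

0.6554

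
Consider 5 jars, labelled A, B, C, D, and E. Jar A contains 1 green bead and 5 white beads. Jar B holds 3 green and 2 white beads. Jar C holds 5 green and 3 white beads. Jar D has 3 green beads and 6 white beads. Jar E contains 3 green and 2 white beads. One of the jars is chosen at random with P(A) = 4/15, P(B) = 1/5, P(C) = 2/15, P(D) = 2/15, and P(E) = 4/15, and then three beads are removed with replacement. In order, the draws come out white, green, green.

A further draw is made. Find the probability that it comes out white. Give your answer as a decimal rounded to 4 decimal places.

0.4469

Compute the likelihood of the observed sequence for each case: P(data | jar A) = (5/6)(1/6)(1/6) = 0.023148; P(data | jar B) = (2/5)(3/5)(3/5) = 0.144; P(data | jar C) = (3/8)(5/8)(5/8) = 0.14648; P(data | jar D) = (6/9)(3/9)(3/9) = 0.074074; P(data | jar E) = (2/5)(3/5)(3/5) = 0.144.
Weighting by the prior gives 4/15 · 0.023148 = 0.0061728, 1/5 · 0.144 = 0.0288, 2/15 · 0.14648 = 0.019531, 2/15 · 0.074074 = 0.0098765, 4/15 · 0.144 = 0.0384; with total 0.10278.
The posterior is then P(jar A | data) = 0.060058, P(jar B | data) = 0.28021, P(jar C | data) = 0.19003, P(jar D | data) = 0.096093, P(jar E | data) = 0.37361.
Averaging over the posterior, P(white next | data) = (5/6)(0.060058) + (2/5)(0.28021) + (3/8)(0.19003) + (2/3)(0.096093) + (2/5)(0.37361) = 0.4469.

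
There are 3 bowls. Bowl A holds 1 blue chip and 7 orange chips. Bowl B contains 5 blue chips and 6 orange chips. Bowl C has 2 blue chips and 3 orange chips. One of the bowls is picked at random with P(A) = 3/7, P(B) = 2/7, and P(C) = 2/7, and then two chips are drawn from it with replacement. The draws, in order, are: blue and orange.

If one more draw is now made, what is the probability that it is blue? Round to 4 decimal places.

The likelihood of the observed sequence under each hypothesis: P(data | bowl A) = (1/8)(7/8) = 0.10938; P(data | bowl B) = (5/11)(6/11) = 0.24793; P(data | bowl C) = (2/5)(3/5) = 0.24.
Weighting by the prior gives 3/7 · 0.10938 = 0.046875, 2/7 · 0.24793 = 0.070838, 2/7 · 0.24 = 0.068571; with total 0.18628.
Dividing through by the total gives posterior P(bowl A | data) = 0.25163, P(bowl B | data) = 0.38027, P(bowl C | data) = 0.3681.
The predictive probability is P(blue next | data) = (1/8)(0.25163) + (5/11)(0.38027) + (2/5)(0.3681) = 0.35154.

0.3515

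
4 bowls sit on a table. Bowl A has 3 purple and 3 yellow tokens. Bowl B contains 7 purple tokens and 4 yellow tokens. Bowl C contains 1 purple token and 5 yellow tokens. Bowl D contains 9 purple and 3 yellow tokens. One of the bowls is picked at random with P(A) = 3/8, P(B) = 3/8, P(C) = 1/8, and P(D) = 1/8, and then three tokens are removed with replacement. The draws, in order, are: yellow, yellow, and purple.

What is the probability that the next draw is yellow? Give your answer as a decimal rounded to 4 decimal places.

0.4904

For each hypothesis, P(data | H) works out to: P(data | bowl A) = (3/6)(3/6)(3/6) = 0.125; P(data | bowl B) = (4/11)(4/11)(7/11) = 0.084147; P(data | bowl C) = (5/6)(5/6)(1/6) = 0.11574; P(data | bowl D) = (3/12)(3/12)(9/12) = 0.046875.
The prior-weighted likelihoods are 3/8 · 0.125 = 0.046875, 3/8 · 0.084147 = 0.031555, 1/8 · 0.11574 = 0.014468, 1/8 · 0.046875 = 0.0058594; with total 0.098757.
Normalising, the posterior is P(bowl A | data) = 0.47465, P(bowl B | data) = 0.31952, P(bowl C | data) = 0.1465, P(bowl D | data) = 0.059331.
The predictive probability is P(yellow next | data) = (1/2)(0.47465) + (4/11)(0.31952) + (5/6)(0.1465) + (1/4)(0.059331) = 0.49043.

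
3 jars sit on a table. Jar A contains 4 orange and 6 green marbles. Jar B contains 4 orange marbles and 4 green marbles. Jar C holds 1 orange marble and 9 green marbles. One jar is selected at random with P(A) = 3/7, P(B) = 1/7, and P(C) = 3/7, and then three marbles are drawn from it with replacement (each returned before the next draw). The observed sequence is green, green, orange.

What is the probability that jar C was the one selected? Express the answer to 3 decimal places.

0.304

Under each hypothesis, the probability of the observed sequence is: P(data | jar A) = (6/10)(6/10)(4/10) = 0.144; P(data | jar B) = (4/8)(4/8)(4/8) = 0.125; P(data | jar C) = (9/10)(9/10)(1/10) = 0.081.
Weighting by the prior gives 3/7 · 0.144 = 0.061714, 1/7 · 0.125 = 0.017857, 3/7 · 0.081 = 0.034714; these sum to 0.11429.
Therefore the posterior P(jar C | data) = (0.034714) / (0.11429) = 0.30375.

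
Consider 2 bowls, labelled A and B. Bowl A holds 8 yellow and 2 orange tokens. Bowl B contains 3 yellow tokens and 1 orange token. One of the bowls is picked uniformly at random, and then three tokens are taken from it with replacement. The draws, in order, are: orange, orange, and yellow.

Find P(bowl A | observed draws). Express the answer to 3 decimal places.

0.406

Under each hypothesis, the probability of the observed sequence is: P(data | bowl A) = (2/10)(2/10)(8/10) = 0.032; P(data | bowl B) = (1/4)(1/4)(3/4) = 0.046875.
Weighting by the prior gives 1/2 · 0.032 = 0.016, 1/2 · 0.046875 = 0.023438; these sum to 0.039438.
By Bayes' rule, P(bowl A | data) = (0.016) / (0.039438) = 0.40571.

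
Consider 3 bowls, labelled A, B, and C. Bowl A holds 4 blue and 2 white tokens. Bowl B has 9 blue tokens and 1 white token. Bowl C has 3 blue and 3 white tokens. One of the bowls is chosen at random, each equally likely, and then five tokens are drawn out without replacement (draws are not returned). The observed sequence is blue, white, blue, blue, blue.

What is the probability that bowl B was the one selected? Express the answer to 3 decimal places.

0.600

Under each hypothesis, the probability of the observed sequence is: P(data | bowl A) = (4/6)(2/5)(3/4)(2/3)(1/2) = 1/15; P(data | bowl B) = (9/10)(1/9)(8/8)(7/7)(6/6) = 1/10; P(data | bowl C) = (3/6)(3/5)(2/4)(1/3)(0/2) = 0.
The prior-weighted likelihoods are 1/3 · 1/15 = 1/45, 1/3 · 1/10 = 1/30, 1/3 · 0 = 0; with total 1/18.
Therefore the posterior P(bowl B | data) = (1/30) / (1/18) = 3/5.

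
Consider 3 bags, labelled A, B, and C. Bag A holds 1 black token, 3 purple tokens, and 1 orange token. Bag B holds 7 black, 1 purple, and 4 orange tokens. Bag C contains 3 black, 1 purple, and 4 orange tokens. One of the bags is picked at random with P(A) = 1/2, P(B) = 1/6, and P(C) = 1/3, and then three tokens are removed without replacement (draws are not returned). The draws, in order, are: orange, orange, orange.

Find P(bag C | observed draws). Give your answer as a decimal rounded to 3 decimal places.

For each hypothesis, P(data | H) works out to: P(data | bag A) = (1/5)(0/4) = 0; P(data | bag B) = (4/12)(3/11)(2/10) = 0.018182; P(data | bag C) = (4/8)(3/7)(2/6) = 0.071429.
Multiplying each by its prior: 1/2 · 0 = 0, 1/6 · 0.018182 = 0.0030303, 1/3 · 0.071429 = 0.02381; these sum to 0.02684.
By Bayes' rule, P(bag C | data) = (0.02381) / (0.02684) = 0.8871.

0.887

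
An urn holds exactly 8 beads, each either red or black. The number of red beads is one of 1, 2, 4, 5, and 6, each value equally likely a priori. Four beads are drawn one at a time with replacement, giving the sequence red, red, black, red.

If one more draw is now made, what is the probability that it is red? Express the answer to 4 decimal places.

For each hypothesis, P(data | H) works out to: P(data | r = 1) = (1/8)(1/8)(7/8)(1/8) = 0.001709; P(data | r = 2) = (2/8)(2/8)(6/8)(2/8) = 0.011719; P(data | r = 4) = (4/8)(4/8)(4/8)(4/8) = 0.0625; P(data | r = 5) = (5/8)(5/8)(3/8)(5/8) = 0.091553; P(data | r = 6) = (6/8)(6/8)(2/8)(6/8) = 0.10547.
Weighting by the prior gives 1/5 · 0.001709 = 0.0003418, 1/5 · 0.011719 = 0.0023437, 1/5 · 0.0625 = 0.0125, 1/5 · 0.091553 = 0.018311, 1/5 · 0.10547 = 0.021094; with total 0.05459.
Dividing through by the total gives posterior P(r = 1 | data) = 0.0062612, P(r = 2 | data) = 0.042934, P(r = 4 | data) = 0.22898, P(r = 5 | data) = 0.33542, P(r = 6 | data) = 0.3864.
Averaging over the posterior, P(red next | data) = (1/8)(0.0062612) + (1/4)(0.042934) + (1/2)(0.22898) + (5/8)(0.33542) + (3/4)(0.3864) = 0.62545.

0.6254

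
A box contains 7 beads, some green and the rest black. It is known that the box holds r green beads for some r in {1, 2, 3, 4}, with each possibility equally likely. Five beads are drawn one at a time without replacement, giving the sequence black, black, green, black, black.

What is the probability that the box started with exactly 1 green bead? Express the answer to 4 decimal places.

Under each hypothesis, the probability of the observed sequence is: P(data | r = 1) = (6/7)(5/6)(1/5)(4/4)(3/3) = 1/7; P(data | r = 2) = (5/7)(4/6)(2/5)(3/4)(2/3) = 2/21; P(data | r = 3) = (4/7)(3/6)(3/5)(2/4)(1/3) = 1/35; P(data | r = 4) = (3/7)(2/6)(4/5)(1/4)(0/3) = 0.
The prior-weighted likelihoods are 1/4 · 1/7 = 1/28, 1/4 · 2/21 = 1/42, 1/4 · 1/35 = 1/140, 1/4 · 0 = 0; with total 1/15.
Therefore the posterior P(r = 1 | data) = (1/28) / (1/15) = 15/28.

0.5357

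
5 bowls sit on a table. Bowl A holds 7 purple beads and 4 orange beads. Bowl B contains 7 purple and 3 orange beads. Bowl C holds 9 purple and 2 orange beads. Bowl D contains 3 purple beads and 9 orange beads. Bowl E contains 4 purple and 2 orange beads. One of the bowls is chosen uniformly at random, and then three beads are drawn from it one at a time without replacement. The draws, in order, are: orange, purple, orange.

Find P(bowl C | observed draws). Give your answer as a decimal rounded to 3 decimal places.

For each hypothesis, P(data | H) works out to: P(data | bowl A) = (4/11)(7/10)(3/9) = 14/165; P(data | bowl B) = (3/10)(7/9)(2/8) = 7/120; P(data | bowl C) = (2/11)(9/10)(1/9) = 1/55; P(data | bowl D) = (9/12)(3/11)(8/10) = 9/55; P(data | bowl E) = (2/6)(4/5)(1/4) = 1/15.
Multiplying each by its prior: 1/5 · 14/165 = 14/825, 1/5 · 7/120 = 7/600, 1/5 · 1/55 = 1/275, 1/5 · 9/55 = 9/275, 1/5 · 1/15 = 1/75; summing to 47/600.
So P(bowl C | data) = (1/275) / (47/600) = 24/517.

0.046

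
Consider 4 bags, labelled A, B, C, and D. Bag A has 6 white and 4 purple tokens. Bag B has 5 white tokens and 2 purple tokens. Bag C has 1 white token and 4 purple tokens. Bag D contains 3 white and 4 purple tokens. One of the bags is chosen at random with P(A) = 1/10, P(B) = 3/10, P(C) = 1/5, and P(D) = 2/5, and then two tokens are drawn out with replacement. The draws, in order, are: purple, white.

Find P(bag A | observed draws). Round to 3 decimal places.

0.112

For each hypothesis, P(data | H) works out to: P(data | bag A) = (4/10)(6/10) = 0.24; P(data | bag B) = (2/7)(5/7) = 0.20408; P(data | bag C) = (4/5)(1/5) = 0.16; P(data | bag D) = (4/7)(3/7) = 0.2449.
Multiplying each by its prior: 1/10 · 0.24 = 0.024, 3/10 · 0.20408 = 0.061224, 1/5 · 0.16 = 0.032, 2/5 · 0.2449 = 0.097959; summing to 0.21518.
Therefore the posterior P(bag A | data) = (0.024) / (0.21518) = 0.11153.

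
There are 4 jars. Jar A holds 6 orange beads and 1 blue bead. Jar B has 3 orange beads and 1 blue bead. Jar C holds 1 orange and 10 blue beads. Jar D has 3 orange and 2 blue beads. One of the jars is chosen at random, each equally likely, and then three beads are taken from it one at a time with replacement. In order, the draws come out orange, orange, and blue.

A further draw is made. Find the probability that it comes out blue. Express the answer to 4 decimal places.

The likelihood of the observed sequence under each hypothesis: P(data | jar A) = (6/7)(6/7)(1/7) = 0.10496; P(data | jar B) = (3/4)(3/4)(1/4) = 0.14062; P(data | jar C) = (1/11)(1/11)(10/11) = 0.0075131; P(data | jar D) = (3/5)(3/5)(2/5) = 0.144.
Weighting by the prior gives 1/4 · 0.10496 = 0.026239, 1/4 · 0.14062 = 0.035156, 1/4 · 0.0075131 = 0.0018783, 1/4 · 0.144 = 0.036; with total 0.099274.
The posterior is then P(jar A | data) = 0.26431, P(jar B | data) = 0.35413, P(jar C | data) = 0.01892, P(jar D | data) = 0.36263.
Averaging over the posterior, P(blue next | data) = (1/7)(0.26431) + (1/4)(0.35413) + (10/11)(0.01892) + (2/5)(0.36263) = 0.28855.

0.2885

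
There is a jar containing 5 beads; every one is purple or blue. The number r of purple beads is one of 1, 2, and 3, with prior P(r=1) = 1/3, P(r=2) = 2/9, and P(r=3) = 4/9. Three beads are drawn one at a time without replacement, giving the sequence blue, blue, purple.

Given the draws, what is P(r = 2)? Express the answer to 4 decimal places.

0.2857

Compute the likelihood of the observed sequence for each case: P(data | r = 1) = (4/5)(3/4)(1/3) = 1/5; P(data | r = 2) = (3/5)(2/4)(2/3) = 1/5; P(data | r = 3) = (2/5)(1/4)(3/3) = 1/10.
Weighting by the prior gives 1/3 · 1/5 = 1/15, 2/9 · 1/5 = 2/45, 4/9 · 1/10 = 2/45; these sum to 7/45.
Hence P(r = 2 | data) = (2/45) / (7/45) = 2/7.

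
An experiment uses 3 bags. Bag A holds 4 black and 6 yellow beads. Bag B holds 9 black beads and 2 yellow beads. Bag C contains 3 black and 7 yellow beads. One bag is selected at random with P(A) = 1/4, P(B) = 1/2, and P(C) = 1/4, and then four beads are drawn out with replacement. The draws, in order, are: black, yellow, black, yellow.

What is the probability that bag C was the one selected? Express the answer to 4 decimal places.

0.3021

The likelihood of the observed sequence under each hypothesis: P(data | bag A) = (4/10)(6/10)(4/10)(6/10) = 0.0576; P(data | bag B) = (9/11)(2/11)(9/11)(2/11) = 0.02213; P(data | bag C) = (3/10)(7/10)(3/10)(7/10) = 0.0441.
Multiplying each by its prior: 1/4 · 0.0576 = 0.0144, 1/2 · 0.02213 = 0.011065, 1/4 · 0.0441 = 0.011025; these sum to 0.03649.
Therefore the posterior P(bag C | data) = (0.011025) / (0.03649) = 0.30214.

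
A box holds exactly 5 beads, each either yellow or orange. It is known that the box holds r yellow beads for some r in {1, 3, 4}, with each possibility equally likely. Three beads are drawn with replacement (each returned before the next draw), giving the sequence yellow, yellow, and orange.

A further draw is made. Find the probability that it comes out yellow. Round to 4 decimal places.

0.6421

For each hypothesis, P(data | H) works out to: P(data | r = 1) = (1/5)(1/5)(4/5) = 4/125; P(data | r = 3) = (3/5)(3/5)(2/5) = 18/125; P(data | r = 4) = (4/5)(4/5)(1/5) = 16/125.
The prior-weighted likelihoods are 1/3 · 4/125 = 4/375, 1/3 · 18/125 = 6/125, 1/3 · 16/125 = 16/375; summing to 38/375.
Normalising, the posterior is P(r = 1 | data) = 2/19, P(r = 3 | data) = 9/19, P(r = 4 | data) = 8/19.
Averaging over the posterior, P(yellow next | data) = (1/5)(2/19) + (3/5)(9/19) + (4/5)(8/19) = 61/95.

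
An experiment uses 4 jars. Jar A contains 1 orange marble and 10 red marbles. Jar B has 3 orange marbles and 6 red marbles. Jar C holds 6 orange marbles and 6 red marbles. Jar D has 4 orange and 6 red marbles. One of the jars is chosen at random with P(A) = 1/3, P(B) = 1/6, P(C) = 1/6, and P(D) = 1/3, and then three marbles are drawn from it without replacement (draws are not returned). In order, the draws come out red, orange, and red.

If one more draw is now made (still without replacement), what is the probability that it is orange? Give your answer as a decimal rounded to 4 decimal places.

Under each hypothesis, the probability of the observed sequence is: P(data | jar A) = (10/11)(1/10)(9/9) = 0.090909; P(data | jar B) = (6/9)(3/8)(5/7) = 0.17857; P(data | jar C) = (6/12)(6/11)(5/10) = 0.13636; P(data | jar D) = (6/10)(4/9)(5/8) = 0.16667.
Weighting by the prior gives 1/3 · 0.090909 = 0.030303, 1/6 · 0.17857 = 0.029762, 1/6 · 0.13636 = 0.022727, 1/3 · 0.16667 = 0.055556; summing to 0.13835.
Dividing through by the total gives posterior P(jar A | data) = 0.21904, P(jar B | data) = 0.21512, P(jar C | data) = 0.16428, P(jar D | data) = 0.40156.
The predictive probability is P(orange next | data) = (0)(0.21904) + (1/3)(0.21512) + (5/9)(0.16428) + (3/7)(0.40156) = 0.33507.

0.3351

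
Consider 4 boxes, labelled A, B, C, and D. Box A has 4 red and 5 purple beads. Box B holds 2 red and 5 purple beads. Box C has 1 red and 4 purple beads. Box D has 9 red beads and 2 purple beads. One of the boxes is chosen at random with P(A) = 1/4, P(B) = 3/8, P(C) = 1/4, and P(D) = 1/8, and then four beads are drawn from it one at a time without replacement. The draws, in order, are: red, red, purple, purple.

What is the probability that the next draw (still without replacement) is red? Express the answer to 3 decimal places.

0.255

The likelihood of the observed sequence under each hypothesis: P(data | box A) = (4/9)(3/8)(5/7)(4/6) = 0.079365; P(data | box B) = (2/7)(1/6)(5/5)(4/4) = 0.047619; P(data | box C) = (1/5)(0/4) = 0; P(data | box D) = (9/11)(8/10)(2/9)(1/8) = 0.018182.
The prior-weighted likelihoods are 1/4 · 0.079365 = 0.019841, 3/8 · 0.047619 = 0.017857, 1/4 · 0 = 0, 1/8 · 0.018182 = 0.0022727; summing to 0.039971.
Dividing through by the total gives posterior P(box A | data) = 0.49639, P(box B | data) = 0.44675, P(box C | data) = 0, P(box D | data) = 0.056859.
Averaging over the posterior, P(red next | data) = (2/5)(0.49639) + (0)(0.44675) + (1)(0.056859) = 0.25542.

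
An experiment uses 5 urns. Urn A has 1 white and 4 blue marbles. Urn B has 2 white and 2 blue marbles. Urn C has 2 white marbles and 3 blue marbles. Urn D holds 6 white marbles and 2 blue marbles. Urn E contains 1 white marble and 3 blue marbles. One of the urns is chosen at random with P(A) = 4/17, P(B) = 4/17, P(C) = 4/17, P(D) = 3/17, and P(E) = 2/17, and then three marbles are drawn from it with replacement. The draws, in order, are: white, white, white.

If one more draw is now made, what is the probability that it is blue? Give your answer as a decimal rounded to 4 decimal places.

The likelihood of the observed sequence under each hypothesis: P(data | urn A) = (1/5)(1/5)(1/5) = 0.008; P(data | urn B) = (2/4)(2/4)(2/4) = 0.125; P(data | urn C) = (2/5)(2/5)(2/5) = 0.064; P(data | urn D) = (6/8)(6/8)(6/8) = 0.42188; P(data | urn E) = (1/4)(1/4)(1/4) = 0.015625.
Multiplying each by its prior: 4/17 · 0.008 = 0.0018824, 4/17 · 0.125 = 0.029412, 4/17 · 0.064 = 0.015059, 3/17 · 0.42188 = 0.074449, 2/17 · 0.015625 = 0.0018382; summing to 0.12264.
Dividing through by the total gives posterior P(urn A | data) = 0.015349, P(urn B | data) = 0.23982, P(urn C | data) = 0.12279, P(urn D | data) = 0.60705, P(urn E | data) = 0.014989.
The predictive probability is P(blue next | data) = (4/5)(0.015349) + (1/2)(0.23982) + (3/5)(0.12279) + (1/4)(0.60705) + (3/4)(0.014989) = 0.36887.

0.3689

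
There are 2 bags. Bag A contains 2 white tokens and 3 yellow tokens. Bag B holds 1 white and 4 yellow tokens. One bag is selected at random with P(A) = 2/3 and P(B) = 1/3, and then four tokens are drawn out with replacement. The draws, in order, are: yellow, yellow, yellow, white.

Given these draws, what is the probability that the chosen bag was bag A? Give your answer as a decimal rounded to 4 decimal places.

0.6279

Under each hypothesis, the probability of the observed sequence is: P(data | bag A) = (3/5)(3/5)(3/5)(2/5) = 0.0864; P(data | bag B) = (4/5)(4/5)(4/5)(1/5) = 0.1024.
Weighting by the prior gives 2/3 · 0.0864 = 0.0576, 1/3 · 0.1024 = 0.034133; these sum to 0.091733.
By Bayes' rule, P(bag A | data) = (0.0576) / (0.091733) = 0.62791.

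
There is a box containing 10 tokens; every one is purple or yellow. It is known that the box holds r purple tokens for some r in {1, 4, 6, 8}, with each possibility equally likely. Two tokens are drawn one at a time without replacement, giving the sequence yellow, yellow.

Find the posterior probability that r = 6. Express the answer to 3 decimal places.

The likelihood of the observed sequence under each hypothesis: P(data | r = 1) = (9/10)(8/9) = 4/5; P(data | r = 4) = (6/10)(5/9) = 1/3; P(data | r = 6) = (4/10)(3/9) = 2/15; P(data | r = 8) = (2/10)(1/9) = 1/45.
Weighting by the prior gives 1/4 · 4/5 = 1/5, 1/4 · 1/3 = 1/12, 1/4 · 2/15 = 1/30, 1/4 · 1/45 = 1/180; these sum to 29/90.
So P(r = 6 | data) = (1/30) / (29/90) = 3/29.

0.103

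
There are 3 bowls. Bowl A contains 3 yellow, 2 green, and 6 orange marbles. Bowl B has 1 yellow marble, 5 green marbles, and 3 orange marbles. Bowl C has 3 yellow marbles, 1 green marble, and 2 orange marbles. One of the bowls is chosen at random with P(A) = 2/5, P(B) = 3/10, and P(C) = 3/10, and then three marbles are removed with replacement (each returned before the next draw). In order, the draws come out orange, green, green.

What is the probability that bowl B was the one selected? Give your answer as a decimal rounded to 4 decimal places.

0.7555

The likelihood of the observed sequence under each hypothesis: P(data | bowl A) = (6/11)(2/11)(2/11) = 0.018032; P(data | bowl B) = (3/9)(5/9)(5/9) = 0.10288; P(data | bowl C) = (2/6)(1/6)(1/6) = 0.0092593.
Multiplying each by its prior: 2/5 · 0.018032 = 0.0072126, 3/10 · 0.10288 = 0.030864, 3/10 · 0.0092593 = 0.0027778; with total 0.040855.
By Bayes' rule, P(bowl B | data) = (0.030864) / (0.040855) = 0.75546.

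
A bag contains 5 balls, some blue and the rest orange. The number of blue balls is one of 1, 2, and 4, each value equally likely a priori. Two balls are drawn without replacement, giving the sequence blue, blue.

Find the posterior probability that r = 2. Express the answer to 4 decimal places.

0.1429

Compute the likelihood of the observed sequence for each case: P(data | r = 1) = (1/5)(0/4) = 0; P(data | r = 2) = (2/5)(1/4) = 1/10; P(data | r = 4) = (4/5)(3/4) = 3/5.
Weighting by the prior gives 1/3 · 0 = 0, 1/3 · 1/10 = 1/30, 1/3 · 3/5 = 1/5; summing to 7/30.
By Bayes' rule, P(r = 2 | data) = (1/30) / (7/30) = 1/7.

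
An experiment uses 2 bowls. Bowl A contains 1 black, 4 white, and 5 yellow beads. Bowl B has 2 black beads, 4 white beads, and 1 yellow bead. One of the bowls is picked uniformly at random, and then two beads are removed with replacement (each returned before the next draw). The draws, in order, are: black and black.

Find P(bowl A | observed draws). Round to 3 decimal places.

The likelihood of the observed sequence under each hypothesis: P(data | bowl A) = (1/10)(1/10) = 0.01; P(data | bowl B) = (2/7)(2/7) = 0.081633.
The prior-weighted likelihoods are 1/2 · 0.01 = 0.005, 1/2 · 0.081633 = 0.040816; these sum to 0.045816.
So P(bowl A | data) = (0.005) / (0.045816) = 0.10913.

0.109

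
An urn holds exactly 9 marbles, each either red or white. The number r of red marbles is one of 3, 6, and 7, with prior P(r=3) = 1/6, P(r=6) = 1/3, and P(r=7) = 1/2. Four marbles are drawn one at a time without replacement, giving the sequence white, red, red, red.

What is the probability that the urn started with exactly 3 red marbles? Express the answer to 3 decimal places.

0.018

Under each hypothesis, the probability of the observed sequence is: P(data | r = 3) = (6/9)(3/8)(2/7)(1/6) = 1/84; P(data | r = 6) = (3/9)(6/8)(5/7)(4/6) = 5/42; P(data | r = 7) = (2/9)(7/8)(6/7)(5/6) = 5/36.
The prior-weighted likelihoods are 1/6 · 1/84 = 1/504, 1/3 · 5/42 = 5/126, 1/2 · 5/36 = 5/72; with total 1/9.
By Bayes' rule, P(r = 3 | data) = (1/504) / (1/9) = 1/56.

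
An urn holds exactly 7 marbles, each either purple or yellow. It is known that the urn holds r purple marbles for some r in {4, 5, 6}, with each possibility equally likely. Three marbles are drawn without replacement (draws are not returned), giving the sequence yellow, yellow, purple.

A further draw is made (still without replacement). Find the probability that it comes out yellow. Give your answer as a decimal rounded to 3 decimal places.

Under each hypothesis, the probability of the observed sequence is: P(data | r = 4) = (3/7)(2/6)(4/5) = 4/35; P(data | r = 5) = (2/7)(1/6)(5/5) = 1/21; P(data | r = 6) = (1/7)(0/6) = 0.
The prior-weighted likelihoods are 1/3 · 4/35 = 4/105, 1/3 · 1/21 = 1/63, 1/3 · 0 = 0; summing to 17/315.
Dividing through by the total gives posterior P(r = 4 | data) = 12/17, P(r = 5 | data) = 5/17, P(r = 6 | data) = 0.
The predictive probability is P(yellow next | data) = (1/4)(12/17) + (0)(5/17) = 3/17.

0.176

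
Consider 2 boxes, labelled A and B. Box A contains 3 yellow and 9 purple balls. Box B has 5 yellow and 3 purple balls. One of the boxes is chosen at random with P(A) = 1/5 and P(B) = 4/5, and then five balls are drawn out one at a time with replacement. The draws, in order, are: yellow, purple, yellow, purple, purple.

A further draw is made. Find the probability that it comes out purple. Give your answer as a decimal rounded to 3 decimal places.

Under each hypothesis, the probability of the observed sequence is: P(data | box A) = (3/12)(9/12)(3/12)(9/12)(9/12) = 0.026367; P(data | box B) = (5/8)(3/8)(5/8)(3/8)(3/8) = 0.020599.
Weighting by the prior gives 1/5 · 0.026367 = 0.0052734, 4/5 · 0.020599 = 0.016479; these sum to 0.021753.
Normalising, the posterior is P(box A | data) = 0.24242, P(box B | data) = 0.75758.
Averaging over the posterior, P(purple next | data) = (3/4)(0.24242) + (3/8)(0.75758) = 0.46591.

0.466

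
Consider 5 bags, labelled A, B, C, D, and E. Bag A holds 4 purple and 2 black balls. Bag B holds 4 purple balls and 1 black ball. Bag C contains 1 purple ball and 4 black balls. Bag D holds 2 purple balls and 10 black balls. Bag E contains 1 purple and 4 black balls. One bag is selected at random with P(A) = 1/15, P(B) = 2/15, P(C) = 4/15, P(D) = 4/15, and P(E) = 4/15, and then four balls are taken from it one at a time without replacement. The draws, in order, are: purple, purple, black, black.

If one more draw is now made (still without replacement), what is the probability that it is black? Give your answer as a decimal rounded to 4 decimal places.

Compute the likelihood of the observed sequence for each case: P(data | bag A) = (4/6)(3/5)(2/4)(1/3) = 1/15; P(data | bag B) = (4/5)(3/4)(1/3)(0/2) = 0; P(data | bag C) = (1/5)(0/4) = 0; P(data | bag D) = (2/12)(1/11)(10/10)(9/9) = 1/66; P(data | bag E) = (1/5)(0/4) = 0.
Weighting by the prior gives 1/15 · 1/15 = 1/225, 2/15 · 0 = 0, 4/15 · 0 = 0, 4/15 · 1/66 = 2/495, 4/15 · 0 = 0; summing to 7/825.
Normalising, the posterior is P(bag A | data) = 11/21, P(bag B | data) = 0, P(bag C | data) = 0, P(bag D | data) = 10/21, P(bag E | data) = 0.
So P(black next | data) = Σ P(black next | H) P(H | data) = (0)(11/21) + (1)(10/21) = 10/21.

0.4762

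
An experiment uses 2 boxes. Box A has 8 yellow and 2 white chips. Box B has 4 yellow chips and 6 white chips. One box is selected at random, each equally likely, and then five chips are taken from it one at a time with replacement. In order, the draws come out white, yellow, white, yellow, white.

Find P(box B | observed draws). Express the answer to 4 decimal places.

Under each hypothesis, the probability of the observed sequence is: P(data | box A) = (2/10)(8/10)(2/10)(8/10)(2/10) = 0.00512; P(data | box B) = (6/10)(4/10)(6/10)(4/10)(6/10) = 0.03456.
Multiplying each by its prior: 1/2 · 0.00512 = 0.00256, 1/2 · 0.03456 = 0.01728; these sum to 0.01984.
Hence P(box B | data) = (0.01728) / (0.01984) = 0.87097.

0.8710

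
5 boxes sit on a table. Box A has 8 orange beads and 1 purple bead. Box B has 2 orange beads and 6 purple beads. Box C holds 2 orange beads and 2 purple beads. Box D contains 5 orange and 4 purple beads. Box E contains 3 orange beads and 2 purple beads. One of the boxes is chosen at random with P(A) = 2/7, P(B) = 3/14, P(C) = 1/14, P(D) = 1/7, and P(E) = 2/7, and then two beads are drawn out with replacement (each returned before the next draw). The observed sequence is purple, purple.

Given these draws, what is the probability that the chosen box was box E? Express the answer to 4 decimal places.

0.2118

Under each hypothesis, the probability of the observed sequence is: P(data | box A) = (1/9)(1/9) = 0.012346; P(data | box B) = (6/8)(6/8) = 0.5625; P(data | box C) = (2/4)(2/4) = 0.25; P(data | box D) = (4/9)(4/9) = 0.19753; P(data | box E) = (2/5)(2/5) = 0.16.
The prior-weighted likelihoods are 2/7 · 0.012346 = 0.0035273, 3/14 · 0.5625 = 0.12054, 1/14 · 0.25 = 0.017857, 1/7 · 0.19753 = 0.028219, 2/7 · 0.16 = 0.045714; these sum to 0.21585.
By Bayes' rule, P(box E | data) = (0.045714) / (0.21585) = 0.21178.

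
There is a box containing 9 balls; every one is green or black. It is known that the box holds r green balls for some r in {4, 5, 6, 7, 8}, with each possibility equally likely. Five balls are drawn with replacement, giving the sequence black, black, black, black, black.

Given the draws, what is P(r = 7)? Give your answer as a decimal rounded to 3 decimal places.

0.007

Compute the likelihood of the observed sequence for each case: P(data | r = 4) = (5/9)(5/9)(5/9)(5/9)(5/9) = 0.052922; P(data | r = 5) = (4/9)(4/9)(4/9)(4/9)(4/9) = 0.017342; P(data | r = 6) = (3/9)(3/9)(3/9)(3/9)(3/9) = 0.0041152; P(data | r = 7) = (2/9)(2/9)(2/9)(2/9)(2/9) = 0.00054192; P(data | r = 8) = (1/9)(1/9)(1/9)(1/9)(1/9) = 1.6935e-05.
Multiplying each by its prior: 1/5 · 0.052922 = 0.010584, 1/5 · 0.017342 = 0.0034683, 1/5 · 0.0041152 = 0.00082305, 1/5 · 0.00054192 = 0.00010838, 1/5 · 1.6935e-05 = 3.387e-06; summing to 0.014988.
Hence P(r = 7 | data) = (0.00010838) / (0.014988) = 0.0072316.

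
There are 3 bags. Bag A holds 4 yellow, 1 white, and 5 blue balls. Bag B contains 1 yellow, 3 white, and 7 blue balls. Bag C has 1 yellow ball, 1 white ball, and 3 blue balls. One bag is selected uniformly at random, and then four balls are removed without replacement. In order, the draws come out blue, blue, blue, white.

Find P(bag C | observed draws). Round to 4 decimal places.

Compute the likelihood of the observed sequence for each case: P(data | bag A) = (5/10)(4/9)(3/8)(1/7) = 0.011905; P(data | bag B) = (7/11)(6/10)(5/9)(3/8) = 0.079545; P(data | bag C) = (3/5)(2/4)(1/3)(1/2) = 0.05.
The prior-weighted likelihoods are 1/3 · 0.011905 = 0.0039683, 1/3 · 0.079545 = 0.026515, 1/3 · 0.05 = 0.016667; these sum to 0.04715.
Hence P(bag C | data) = (0.016667) / (0.04715) = 0.35348.

0.3535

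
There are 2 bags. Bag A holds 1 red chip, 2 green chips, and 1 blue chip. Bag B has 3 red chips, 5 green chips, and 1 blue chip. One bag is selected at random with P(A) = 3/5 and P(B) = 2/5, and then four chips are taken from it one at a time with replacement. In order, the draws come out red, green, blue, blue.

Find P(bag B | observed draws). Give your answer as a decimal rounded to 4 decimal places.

0.1632

Compute the likelihood of the observed sequence for each case: P(data | bag A) = (1/4)(2/4)(1/4)(1/4) = 0.0078125; P(data | bag B) = (3/9)(5/9)(1/9)(1/9) = 0.0022862.
Weighting by the prior gives 3/5 · 0.0078125 = 0.0046875, 2/5 · 0.0022862 = 0.00091449; these sum to 0.005602.
Therefore the posterior P(bag B | data) = (0.00091449) / (0.005602) = 0.16324.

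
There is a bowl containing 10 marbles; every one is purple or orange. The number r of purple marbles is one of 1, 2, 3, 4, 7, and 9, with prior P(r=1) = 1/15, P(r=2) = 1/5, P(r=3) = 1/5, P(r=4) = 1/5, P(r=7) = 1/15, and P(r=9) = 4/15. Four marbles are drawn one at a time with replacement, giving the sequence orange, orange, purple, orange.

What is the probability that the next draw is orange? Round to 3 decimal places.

0.710

The likelihood of the observed sequence under each hypothesis: P(data | r = 1) = (9/10)(9/10)(1/10)(9/10) = 0.0729; P(data | r = 2) = (8/10)(8/10)(2/10)(8/10) = 0.1024; P(data | r = 3) = (7/10)(7/10)(3/10)(7/10) = 0.1029; P(data | r = 4) = (6/10)(6/10)(4/10)(6/10) = 0.0864; P(data | r = 7) = (3/10)(3/10)(7/10)(3/10) = 0.0189; P(data | r = 9) = (1/10)(1/10)(9/10)(1/10) = 0.0009.
The prior-weighted likelihoods are 1/15 · 0.0729 = 0.00486, 1/5 · 0.1024 = 0.02048, 1/5 · 0.1029 = 0.02058, 1/5 · 0.0864 = 0.01728, 1/15 · 0.0189 = 0.00126, 4/15 · 0.0009 = 0.00024; summing to 0.0647.
The posterior is then P(r = 1 | data) = 0.075116, P(r = 2 | data) = 0.31654, P(r = 3 | data) = 0.31808, P(r = 4 | data) = 0.26708, P(r = 7 | data) = 0.019474, P(r = 9 | data) = 0.0037094.
So P(orange next | data) = Σ P(orange next | H) P(H | data) = (9/10)(0.075116) + (4/5)(0.31654) + (7/10)(0.31808) + (3/5)(0.26708) + (3/10)(0.019474) + (1/10)(0.0037094) = 0.70995.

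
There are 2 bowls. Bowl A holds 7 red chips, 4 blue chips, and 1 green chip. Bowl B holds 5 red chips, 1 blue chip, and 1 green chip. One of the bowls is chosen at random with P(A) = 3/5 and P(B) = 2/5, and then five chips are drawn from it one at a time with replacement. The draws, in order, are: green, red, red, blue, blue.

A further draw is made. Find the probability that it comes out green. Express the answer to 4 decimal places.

Under each hypothesis, the probability of the observed sequence is: P(data | bowl A) = (1/12)(7/12)(7/12)(4/12)(4/12) = 0.0031507; P(data | bowl B) = (1/7)(5/7)(5/7)(1/7)(1/7) = 0.0014875.
The prior-weighted likelihoods are 3/5 · 0.0031507 = 0.0018904, 2/5 · 0.0014875 = 0.00059499; these sum to 0.0024854.
Dividing through by the total gives posterior P(bowl A | data) = 0.76061, P(bowl B | data) = 0.23939.
Averaging over the posterior, P(green next | data) = (1/12)(0.76061) + (1/7)(0.23939) = 0.097583.

0.0976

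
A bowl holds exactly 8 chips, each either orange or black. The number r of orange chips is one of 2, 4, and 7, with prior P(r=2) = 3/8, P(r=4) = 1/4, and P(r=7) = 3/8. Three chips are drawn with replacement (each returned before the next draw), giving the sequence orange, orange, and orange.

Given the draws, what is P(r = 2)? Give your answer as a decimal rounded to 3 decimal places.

Compute the likelihood of the observed sequence for each case: P(data | r = 2) = (2/8)(2/8)(2/8) = 0.015625; P(data | r = 4) = (4/8)(4/8)(4/8) = 0.125; P(data | r = 7) = (7/8)(7/8)(7/8) = 0.66992.
Weighting by the prior gives 3/8 · 0.015625 = 0.0058594, 1/4 · 0.125 = 0.03125, 3/8 · 0.66992 = 0.25122; summing to 0.28833.
So P(r = 2 | data) = (0.0058594) / (0.28833) = 0.020322.

0.020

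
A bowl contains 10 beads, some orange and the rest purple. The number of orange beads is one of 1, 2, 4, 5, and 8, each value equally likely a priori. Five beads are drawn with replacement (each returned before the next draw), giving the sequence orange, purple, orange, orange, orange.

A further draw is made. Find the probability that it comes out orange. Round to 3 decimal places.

For each hypothesis, P(data | H) works out to: P(data | r = 1) = (1/10)(9/10)(1/10)(1/10)(1/10) = 9e-05; P(data | r = 2) = (2/10)(8/10)(2/10)(2/10)(2/10) = 0.00128; P(data | r = 4) = (4/10)(6/10)(4/10)(4/10)(4/10) = 0.01536; P(data | r = 5) = (5/10)(5/10)(5/10)(5/10)(5/10) = 0.03125; P(data | r = 8) = (8/10)(2/10)(8/10)(8/10)(8/10) = 0.08192.
Weighting by the prior gives 1/5 · 9e-05 = 1.8e-05, 1/5 · 0.00128 = 0.000256, 1/5 · 0.01536 = 0.003072, 1/5 · 0.03125 = 0.00625, 1/5 · 0.08192 = 0.016384; these sum to 0.02598.
Normalising, the posterior is P(r = 1 | data) = 0.00069284, P(r = 2 | data) = 0.0098537, P(r = 4 | data) = 0.11824, P(r = 5 | data) = 0.24057, P(r = 8 | data) = 0.63064.
Averaging over the posterior, P(orange next | data) = (1/10)(0.00069284) + (1/5)(0.0098537) + (2/5)(0.11824) + (1/2)(0.24057) + (4/5)(0.63064) = 0.67413.

0.674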